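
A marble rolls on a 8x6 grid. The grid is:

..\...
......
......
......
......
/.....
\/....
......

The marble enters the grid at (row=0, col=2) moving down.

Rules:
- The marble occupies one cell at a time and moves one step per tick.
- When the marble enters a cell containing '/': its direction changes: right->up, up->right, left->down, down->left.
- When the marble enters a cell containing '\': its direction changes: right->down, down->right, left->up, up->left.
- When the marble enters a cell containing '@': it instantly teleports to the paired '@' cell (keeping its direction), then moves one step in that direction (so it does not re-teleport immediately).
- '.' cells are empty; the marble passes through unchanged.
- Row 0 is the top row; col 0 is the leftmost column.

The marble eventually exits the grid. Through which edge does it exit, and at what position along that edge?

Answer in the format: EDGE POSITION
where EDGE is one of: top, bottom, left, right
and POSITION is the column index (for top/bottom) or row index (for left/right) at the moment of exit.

Step 1: enter (0,2), '\' deflects down->right, move right to (0,3)
Step 2: enter (0,3), '.' pass, move right to (0,4)
Step 3: enter (0,4), '.' pass, move right to (0,5)
Step 4: enter (0,5), '.' pass, move right to (0,6)
Step 5: at (0,6) — EXIT via right edge, pos 0

Answer: right 0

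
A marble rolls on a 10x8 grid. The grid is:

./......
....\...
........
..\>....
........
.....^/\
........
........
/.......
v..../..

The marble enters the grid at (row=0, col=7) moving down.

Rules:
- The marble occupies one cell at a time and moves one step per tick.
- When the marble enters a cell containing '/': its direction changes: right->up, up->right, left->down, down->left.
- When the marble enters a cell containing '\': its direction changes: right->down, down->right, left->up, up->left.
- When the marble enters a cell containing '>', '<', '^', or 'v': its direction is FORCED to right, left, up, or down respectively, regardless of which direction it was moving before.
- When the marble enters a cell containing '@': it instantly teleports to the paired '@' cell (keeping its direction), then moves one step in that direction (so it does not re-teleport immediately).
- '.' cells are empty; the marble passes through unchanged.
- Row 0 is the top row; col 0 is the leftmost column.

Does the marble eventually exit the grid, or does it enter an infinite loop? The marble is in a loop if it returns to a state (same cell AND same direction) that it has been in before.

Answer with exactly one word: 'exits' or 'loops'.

Answer: exits

Derivation:
Step 1: enter (0,7), '.' pass, move down to (1,7)
Step 2: enter (1,7), '.' pass, move down to (2,7)
Step 3: enter (2,7), '.' pass, move down to (3,7)
Step 4: enter (3,7), '.' pass, move down to (4,7)
Step 5: enter (4,7), '.' pass, move down to (5,7)
Step 6: enter (5,7), '\' deflects down->right, move right to (5,8)
Step 7: at (5,8) — EXIT via right edge, pos 5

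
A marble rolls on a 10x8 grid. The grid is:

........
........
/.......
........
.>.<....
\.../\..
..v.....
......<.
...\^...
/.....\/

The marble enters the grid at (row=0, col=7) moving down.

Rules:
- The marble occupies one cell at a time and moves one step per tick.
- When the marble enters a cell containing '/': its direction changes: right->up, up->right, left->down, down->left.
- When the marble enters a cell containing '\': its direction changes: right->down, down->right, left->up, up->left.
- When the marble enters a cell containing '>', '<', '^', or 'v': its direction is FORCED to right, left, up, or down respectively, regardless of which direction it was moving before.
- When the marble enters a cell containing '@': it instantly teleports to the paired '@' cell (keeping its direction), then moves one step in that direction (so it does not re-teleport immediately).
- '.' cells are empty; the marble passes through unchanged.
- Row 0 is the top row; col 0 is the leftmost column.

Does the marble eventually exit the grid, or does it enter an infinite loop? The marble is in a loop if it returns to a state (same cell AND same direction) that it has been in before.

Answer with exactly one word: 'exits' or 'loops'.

Step 1: enter (0,7), '.' pass, move down to (1,7)
Step 2: enter (1,7), '.' pass, move down to (2,7)
Step 3: enter (2,7), '.' pass, move down to (3,7)
Step 4: enter (3,7), '.' pass, move down to (4,7)
Step 5: enter (4,7), '.' pass, move down to (5,7)
Step 6: enter (5,7), '.' pass, move down to (6,7)
Step 7: enter (6,7), '.' pass, move down to (7,7)
Step 8: enter (7,7), '.' pass, move down to (8,7)
Step 9: enter (8,7), '.' pass, move down to (9,7)
Step 10: enter (9,7), '/' deflects down->left, move left to (9,6)
Step 11: enter (9,6), '\' deflects left->up, move up to (8,6)
Step 12: enter (8,6), '.' pass, move up to (7,6)
Step 13: enter (7,6), '<' forces up->left, move left to (7,5)
Step 14: enter (7,5), '.' pass, move left to (7,4)
Step 15: enter (7,4), '.' pass, move left to (7,3)
Step 16: enter (7,3), '.' pass, move left to (7,2)
Step 17: enter (7,2), '.' pass, move left to (7,1)
Step 18: enter (7,1), '.' pass, move left to (7,0)
Step 19: enter (7,0), '.' pass, move left to (7,-1)
Step 20: at (7,-1) — EXIT via left edge, pos 7

Answer: exits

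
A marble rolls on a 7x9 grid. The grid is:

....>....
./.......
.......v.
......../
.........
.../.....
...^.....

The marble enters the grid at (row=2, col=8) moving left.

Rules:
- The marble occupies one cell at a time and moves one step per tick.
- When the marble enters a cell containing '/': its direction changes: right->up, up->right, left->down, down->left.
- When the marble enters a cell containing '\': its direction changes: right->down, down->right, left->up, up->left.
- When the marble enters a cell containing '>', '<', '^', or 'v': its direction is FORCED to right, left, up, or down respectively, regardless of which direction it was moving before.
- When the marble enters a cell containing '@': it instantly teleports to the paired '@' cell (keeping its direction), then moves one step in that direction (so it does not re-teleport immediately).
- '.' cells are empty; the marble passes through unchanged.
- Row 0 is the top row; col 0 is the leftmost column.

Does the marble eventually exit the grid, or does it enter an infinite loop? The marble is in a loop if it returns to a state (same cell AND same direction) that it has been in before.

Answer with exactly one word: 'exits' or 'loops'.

Answer: exits

Derivation:
Step 1: enter (2,8), '.' pass, move left to (2,7)
Step 2: enter (2,7), 'v' forces left->down, move down to (3,7)
Step 3: enter (3,7), '.' pass, move down to (4,7)
Step 4: enter (4,7), '.' pass, move down to (5,7)
Step 5: enter (5,7), '.' pass, move down to (6,7)
Step 6: enter (6,7), '.' pass, move down to (7,7)
Step 7: at (7,7) — EXIT via bottom edge, pos 7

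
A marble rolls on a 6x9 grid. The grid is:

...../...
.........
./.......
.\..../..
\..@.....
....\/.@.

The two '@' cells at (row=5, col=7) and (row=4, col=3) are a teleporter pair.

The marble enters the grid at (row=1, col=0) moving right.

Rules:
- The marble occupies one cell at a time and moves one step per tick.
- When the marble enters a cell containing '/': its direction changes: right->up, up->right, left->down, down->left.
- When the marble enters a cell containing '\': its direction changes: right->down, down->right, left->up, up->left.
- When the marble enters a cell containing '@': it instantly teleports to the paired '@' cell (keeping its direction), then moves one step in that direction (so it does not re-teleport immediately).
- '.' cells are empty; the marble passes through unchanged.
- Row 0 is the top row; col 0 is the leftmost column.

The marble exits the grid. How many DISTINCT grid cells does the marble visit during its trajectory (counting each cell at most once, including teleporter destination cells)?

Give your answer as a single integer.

Answer: 9

Derivation:
Step 1: enter (1,0), '.' pass, move right to (1,1)
Step 2: enter (1,1), '.' pass, move right to (1,2)
Step 3: enter (1,2), '.' pass, move right to (1,3)
Step 4: enter (1,3), '.' pass, move right to (1,4)
Step 5: enter (1,4), '.' pass, move right to (1,5)
Step 6: enter (1,5), '.' pass, move right to (1,6)
Step 7: enter (1,6), '.' pass, move right to (1,7)
Step 8: enter (1,7), '.' pass, move right to (1,8)
Step 9: enter (1,8), '.' pass, move right to (1,9)
Step 10: at (1,9) — EXIT via right edge, pos 1
Distinct cells visited: 9 (path length 9)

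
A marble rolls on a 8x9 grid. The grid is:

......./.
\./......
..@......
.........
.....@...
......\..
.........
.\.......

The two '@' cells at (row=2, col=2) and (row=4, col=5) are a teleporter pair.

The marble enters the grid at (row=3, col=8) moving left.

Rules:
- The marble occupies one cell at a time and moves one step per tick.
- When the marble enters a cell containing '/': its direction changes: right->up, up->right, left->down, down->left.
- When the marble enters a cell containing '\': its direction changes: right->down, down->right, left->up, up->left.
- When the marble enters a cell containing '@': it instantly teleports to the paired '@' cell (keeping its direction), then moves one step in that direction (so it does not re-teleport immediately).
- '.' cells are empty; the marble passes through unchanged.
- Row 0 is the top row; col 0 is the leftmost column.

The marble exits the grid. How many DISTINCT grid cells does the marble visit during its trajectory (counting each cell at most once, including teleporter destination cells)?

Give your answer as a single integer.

Answer: 9

Derivation:
Step 1: enter (3,8), '.' pass, move left to (3,7)
Step 2: enter (3,7), '.' pass, move left to (3,6)
Step 3: enter (3,6), '.' pass, move left to (3,5)
Step 4: enter (3,5), '.' pass, move left to (3,4)
Step 5: enter (3,4), '.' pass, move left to (3,3)
Step 6: enter (3,3), '.' pass, move left to (3,2)
Step 7: enter (3,2), '.' pass, move left to (3,1)
Step 8: enter (3,1), '.' pass, move left to (3,0)
Step 9: enter (3,0), '.' pass, move left to (3,-1)
Step 10: at (3,-1) — EXIT via left edge, pos 3
Distinct cells visited: 9 (path length 9)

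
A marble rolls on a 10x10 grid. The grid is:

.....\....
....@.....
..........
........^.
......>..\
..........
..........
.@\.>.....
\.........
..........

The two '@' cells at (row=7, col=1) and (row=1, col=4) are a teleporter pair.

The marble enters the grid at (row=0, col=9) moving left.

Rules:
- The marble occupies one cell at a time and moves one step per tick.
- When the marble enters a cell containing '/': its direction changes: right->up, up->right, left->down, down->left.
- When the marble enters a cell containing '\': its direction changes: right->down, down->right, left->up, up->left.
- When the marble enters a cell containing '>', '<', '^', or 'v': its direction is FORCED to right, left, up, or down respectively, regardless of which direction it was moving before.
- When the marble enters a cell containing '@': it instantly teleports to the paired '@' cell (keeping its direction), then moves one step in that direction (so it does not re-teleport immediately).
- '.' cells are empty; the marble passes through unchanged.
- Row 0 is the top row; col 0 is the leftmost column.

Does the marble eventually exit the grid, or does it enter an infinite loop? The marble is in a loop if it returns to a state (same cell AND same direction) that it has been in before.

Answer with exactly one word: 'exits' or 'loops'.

Answer: exits

Derivation:
Step 1: enter (0,9), '.' pass, move left to (0,8)
Step 2: enter (0,8), '.' pass, move left to (0,7)
Step 3: enter (0,7), '.' pass, move left to (0,6)
Step 4: enter (0,6), '.' pass, move left to (0,5)
Step 5: enter (0,5), '\' deflects left->up, move up to (-1,5)
Step 6: at (-1,5) — EXIT via top edge, pos 5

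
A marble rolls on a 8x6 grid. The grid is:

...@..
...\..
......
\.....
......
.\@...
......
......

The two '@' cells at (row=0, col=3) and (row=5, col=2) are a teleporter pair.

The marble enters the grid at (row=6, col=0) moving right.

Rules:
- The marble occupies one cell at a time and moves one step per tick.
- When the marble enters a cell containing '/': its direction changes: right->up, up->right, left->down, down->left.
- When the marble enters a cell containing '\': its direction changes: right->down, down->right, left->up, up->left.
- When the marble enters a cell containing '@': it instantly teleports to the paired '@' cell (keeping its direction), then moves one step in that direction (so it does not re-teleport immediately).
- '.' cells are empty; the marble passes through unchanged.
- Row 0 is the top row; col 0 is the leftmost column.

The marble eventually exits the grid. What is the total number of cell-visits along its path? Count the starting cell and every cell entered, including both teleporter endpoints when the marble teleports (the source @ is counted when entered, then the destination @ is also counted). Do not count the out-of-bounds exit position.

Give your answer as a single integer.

Answer: 6

Derivation:
Step 1: enter (6,0), '.' pass, move right to (6,1)
Step 2: enter (6,1), '.' pass, move right to (6,2)
Step 3: enter (6,2), '.' pass, move right to (6,3)
Step 4: enter (6,3), '.' pass, move right to (6,4)
Step 5: enter (6,4), '.' pass, move right to (6,5)
Step 6: enter (6,5), '.' pass, move right to (6,6)
Step 7: at (6,6) — EXIT via right edge, pos 6
Path length (cell visits): 6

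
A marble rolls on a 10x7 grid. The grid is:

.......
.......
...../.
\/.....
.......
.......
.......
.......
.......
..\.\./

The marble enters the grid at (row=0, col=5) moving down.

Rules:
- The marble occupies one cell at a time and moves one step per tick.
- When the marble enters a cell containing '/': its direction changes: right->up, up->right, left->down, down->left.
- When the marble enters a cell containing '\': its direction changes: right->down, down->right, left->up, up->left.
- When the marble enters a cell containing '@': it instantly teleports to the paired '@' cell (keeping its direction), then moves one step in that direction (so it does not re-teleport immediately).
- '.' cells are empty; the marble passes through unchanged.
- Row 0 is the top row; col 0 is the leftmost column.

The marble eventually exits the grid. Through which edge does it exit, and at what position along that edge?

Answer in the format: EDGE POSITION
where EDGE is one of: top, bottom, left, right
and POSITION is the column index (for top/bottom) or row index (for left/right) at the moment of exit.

Step 1: enter (0,5), '.' pass, move down to (1,5)
Step 2: enter (1,5), '.' pass, move down to (2,5)
Step 3: enter (2,5), '/' deflects down->left, move left to (2,4)
Step 4: enter (2,4), '.' pass, move left to (2,3)
Step 5: enter (2,3), '.' pass, move left to (2,2)
Step 6: enter (2,2), '.' pass, move left to (2,1)
Step 7: enter (2,1), '.' pass, move left to (2,0)
Step 8: enter (2,0), '.' pass, move left to (2,-1)
Step 9: at (2,-1) — EXIT via left edge, pos 2

Answer: left 2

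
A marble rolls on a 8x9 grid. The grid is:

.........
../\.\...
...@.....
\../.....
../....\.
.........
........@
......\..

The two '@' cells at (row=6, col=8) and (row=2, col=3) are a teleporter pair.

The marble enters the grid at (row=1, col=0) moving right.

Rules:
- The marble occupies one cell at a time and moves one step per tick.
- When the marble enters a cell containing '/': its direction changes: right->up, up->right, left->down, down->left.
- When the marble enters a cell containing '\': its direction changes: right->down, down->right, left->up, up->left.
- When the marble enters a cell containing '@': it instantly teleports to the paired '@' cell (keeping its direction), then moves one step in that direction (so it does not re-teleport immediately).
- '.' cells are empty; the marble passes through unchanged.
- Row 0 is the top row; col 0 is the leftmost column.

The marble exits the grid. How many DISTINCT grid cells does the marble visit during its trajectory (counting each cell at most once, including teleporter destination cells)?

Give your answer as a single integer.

Answer: 4

Derivation:
Step 1: enter (1,0), '.' pass, move right to (1,1)
Step 2: enter (1,1), '.' pass, move right to (1,2)
Step 3: enter (1,2), '/' deflects right->up, move up to (0,2)
Step 4: enter (0,2), '.' pass, move up to (-1,2)
Step 5: at (-1,2) — EXIT via top edge, pos 2
Distinct cells visited: 4 (path length 4)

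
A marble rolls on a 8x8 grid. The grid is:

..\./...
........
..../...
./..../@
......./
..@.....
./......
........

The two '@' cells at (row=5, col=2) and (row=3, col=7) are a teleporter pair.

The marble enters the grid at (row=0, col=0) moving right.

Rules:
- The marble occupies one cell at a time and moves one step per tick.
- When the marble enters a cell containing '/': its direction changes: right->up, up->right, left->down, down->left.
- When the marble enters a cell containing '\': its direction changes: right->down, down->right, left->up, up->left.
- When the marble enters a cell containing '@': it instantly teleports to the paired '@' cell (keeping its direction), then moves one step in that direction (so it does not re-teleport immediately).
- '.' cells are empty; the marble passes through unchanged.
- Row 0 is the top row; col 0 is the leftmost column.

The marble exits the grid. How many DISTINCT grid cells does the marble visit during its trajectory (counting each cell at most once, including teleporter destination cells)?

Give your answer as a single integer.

Answer: 16

Derivation:
Step 1: enter (0,0), '.' pass, move right to (0,1)
Step 2: enter (0,1), '.' pass, move right to (0,2)
Step 3: enter (0,2), '\' deflects right->down, move down to (1,2)
Step 4: enter (1,2), '.' pass, move down to (2,2)
Step 5: enter (2,2), '.' pass, move down to (3,2)
Step 6: enter (3,2), '.' pass, move down to (4,2)
Step 7: enter (4,2), '.' pass, move down to (5,2)
Step 8: enter (5,2), '@' teleport (5,2)->(3,7), also enter (3,7), move down to (4,7)
Step 9: enter (4,7), '/' deflects down->left, move left to (4,6)
Step 10: enter (4,6), '.' pass, move left to (4,5)
Step 11: enter (4,5), '.' pass, move left to (4,4)
Step 12: enter (4,4), '.' pass, move left to (4,3)
Step 13: enter (4,3), '.' pass, move left to (4,2)
Step 14: enter (4,2), '.' pass, move left to (4,1)
Step 15: enter (4,1), '.' pass, move left to (4,0)
Step 16: enter (4,0), '.' pass, move left to (4,-1)
Step 17: at (4,-1) — EXIT via left edge, pos 4
Distinct cells visited: 16 (path length 17)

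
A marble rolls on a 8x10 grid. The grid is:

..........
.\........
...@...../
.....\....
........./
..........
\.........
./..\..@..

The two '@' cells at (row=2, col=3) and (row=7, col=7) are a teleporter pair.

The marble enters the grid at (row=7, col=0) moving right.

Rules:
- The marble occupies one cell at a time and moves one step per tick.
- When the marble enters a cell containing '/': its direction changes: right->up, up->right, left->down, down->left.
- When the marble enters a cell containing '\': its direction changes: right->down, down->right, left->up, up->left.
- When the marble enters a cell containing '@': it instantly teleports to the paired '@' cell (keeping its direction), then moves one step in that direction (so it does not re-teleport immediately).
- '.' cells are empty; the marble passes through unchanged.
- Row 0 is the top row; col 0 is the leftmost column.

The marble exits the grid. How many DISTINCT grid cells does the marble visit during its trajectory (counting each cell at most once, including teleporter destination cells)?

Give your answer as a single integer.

Step 1: enter (7,0), '.' pass, move right to (7,1)
Step 2: enter (7,1), '/' deflects right->up, move up to (6,1)
Step 3: enter (6,1), '.' pass, move up to (5,1)
Step 4: enter (5,1), '.' pass, move up to (4,1)
Step 5: enter (4,1), '.' pass, move up to (3,1)
Step 6: enter (3,1), '.' pass, move up to (2,1)
Step 7: enter (2,1), '.' pass, move up to (1,1)
Step 8: enter (1,1), '\' deflects up->left, move left to (1,0)
Step 9: enter (1,0), '.' pass, move left to (1,-1)
Step 10: at (1,-1) — EXIT via left edge, pos 1
Distinct cells visited: 9 (path length 9)

Answer: 9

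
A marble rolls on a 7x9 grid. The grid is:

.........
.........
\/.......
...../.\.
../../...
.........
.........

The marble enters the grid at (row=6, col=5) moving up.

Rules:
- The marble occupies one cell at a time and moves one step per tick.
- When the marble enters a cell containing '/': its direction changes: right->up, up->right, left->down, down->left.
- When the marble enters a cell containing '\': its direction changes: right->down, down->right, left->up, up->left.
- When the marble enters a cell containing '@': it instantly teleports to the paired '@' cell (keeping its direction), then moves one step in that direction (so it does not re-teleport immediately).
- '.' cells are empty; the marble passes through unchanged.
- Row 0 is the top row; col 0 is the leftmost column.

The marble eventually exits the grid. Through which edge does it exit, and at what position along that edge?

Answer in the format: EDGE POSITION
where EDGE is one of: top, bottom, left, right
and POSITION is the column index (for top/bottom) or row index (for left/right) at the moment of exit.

Step 1: enter (6,5), '.' pass, move up to (5,5)
Step 2: enter (5,5), '.' pass, move up to (4,5)
Step 3: enter (4,5), '/' deflects up->right, move right to (4,6)
Step 4: enter (4,6), '.' pass, move right to (4,7)
Step 5: enter (4,7), '.' pass, move right to (4,8)
Step 6: enter (4,8), '.' pass, move right to (4,9)
Step 7: at (4,9) — EXIT via right edge, pos 4

Answer: right 4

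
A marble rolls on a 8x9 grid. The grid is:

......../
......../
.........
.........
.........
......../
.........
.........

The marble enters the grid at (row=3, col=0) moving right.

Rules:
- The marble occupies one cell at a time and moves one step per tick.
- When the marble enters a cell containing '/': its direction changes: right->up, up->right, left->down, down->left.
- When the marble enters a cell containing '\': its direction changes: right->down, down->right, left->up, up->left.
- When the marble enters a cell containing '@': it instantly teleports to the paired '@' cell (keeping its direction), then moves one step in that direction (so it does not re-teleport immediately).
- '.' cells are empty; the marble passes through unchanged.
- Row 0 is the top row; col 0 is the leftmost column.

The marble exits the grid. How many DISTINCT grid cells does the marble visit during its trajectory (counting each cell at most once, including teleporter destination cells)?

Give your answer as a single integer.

Step 1: enter (3,0), '.' pass, move right to (3,1)
Step 2: enter (3,1), '.' pass, move right to (3,2)
Step 3: enter (3,2), '.' pass, move right to (3,3)
Step 4: enter (3,3), '.' pass, move right to (3,4)
Step 5: enter (3,4), '.' pass, move right to (3,5)
Step 6: enter (3,5), '.' pass, move right to (3,6)
Step 7: enter (3,6), '.' pass, move right to (3,7)
Step 8: enter (3,7), '.' pass, move right to (3,8)
Step 9: enter (3,8), '.' pass, move right to (3,9)
Step 10: at (3,9) — EXIT via right edge, pos 3
Distinct cells visited: 9 (path length 9)

Answer: 9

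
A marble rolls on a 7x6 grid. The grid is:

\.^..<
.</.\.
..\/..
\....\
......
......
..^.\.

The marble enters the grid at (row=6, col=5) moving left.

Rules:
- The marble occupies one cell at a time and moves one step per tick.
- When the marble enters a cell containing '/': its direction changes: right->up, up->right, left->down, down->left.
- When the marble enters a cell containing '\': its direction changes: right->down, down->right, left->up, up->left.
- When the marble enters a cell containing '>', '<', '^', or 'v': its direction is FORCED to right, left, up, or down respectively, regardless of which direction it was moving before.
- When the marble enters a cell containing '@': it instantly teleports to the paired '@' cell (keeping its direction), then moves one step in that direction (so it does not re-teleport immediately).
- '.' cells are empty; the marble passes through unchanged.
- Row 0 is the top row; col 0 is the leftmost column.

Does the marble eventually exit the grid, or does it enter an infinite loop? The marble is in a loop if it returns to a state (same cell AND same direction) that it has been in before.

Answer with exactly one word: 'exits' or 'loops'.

Answer: exits

Derivation:
Step 1: enter (6,5), '.' pass, move left to (6,4)
Step 2: enter (6,4), '\' deflects left->up, move up to (5,4)
Step 3: enter (5,4), '.' pass, move up to (4,4)
Step 4: enter (4,4), '.' pass, move up to (3,4)
Step 5: enter (3,4), '.' pass, move up to (2,4)
Step 6: enter (2,4), '.' pass, move up to (1,4)
Step 7: enter (1,4), '\' deflects up->left, move left to (1,3)
Step 8: enter (1,3), '.' pass, move left to (1,2)
Step 9: enter (1,2), '/' deflects left->down, move down to (2,2)
Step 10: enter (2,2), '\' deflects down->right, move right to (2,3)
Step 11: enter (2,3), '/' deflects right->up, move up to (1,3)
Step 12: enter (1,3), '.' pass, move up to (0,3)
Step 13: enter (0,3), '.' pass, move up to (-1,3)
Step 14: at (-1,3) — EXIT via top edge, pos 3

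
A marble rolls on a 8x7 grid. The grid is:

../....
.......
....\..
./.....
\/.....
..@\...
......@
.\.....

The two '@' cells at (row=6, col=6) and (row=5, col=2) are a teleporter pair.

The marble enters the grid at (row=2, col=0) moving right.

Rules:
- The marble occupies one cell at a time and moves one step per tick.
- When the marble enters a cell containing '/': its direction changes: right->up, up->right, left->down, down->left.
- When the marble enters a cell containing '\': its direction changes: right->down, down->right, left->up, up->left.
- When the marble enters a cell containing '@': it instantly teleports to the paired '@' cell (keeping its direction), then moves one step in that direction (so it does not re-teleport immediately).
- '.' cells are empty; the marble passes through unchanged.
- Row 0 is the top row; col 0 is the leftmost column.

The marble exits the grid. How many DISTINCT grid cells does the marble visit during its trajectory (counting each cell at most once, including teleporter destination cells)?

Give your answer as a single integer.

Step 1: enter (2,0), '.' pass, move right to (2,1)
Step 2: enter (2,1), '.' pass, move right to (2,2)
Step 3: enter (2,2), '.' pass, move right to (2,3)
Step 4: enter (2,3), '.' pass, move right to (2,4)
Step 5: enter (2,4), '\' deflects right->down, move down to (3,4)
Step 6: enter (3,4), '.' pass, move down to (4,4)
Step 7: enter (4,4), '.' pass, move down to (5,4)
Step 8: enter (5,4), '.' pass, move down to (6,4)
Step 9: enter (6,4), '.' pass, move down to (7,4)
Step 10: enter (7,4), '.' pass, move down to (8,4)
Step 11: at (8,4) — EXIT via bottom edge, pos 4
Distinct cells visited: 10 (path length 10)

Answer: 10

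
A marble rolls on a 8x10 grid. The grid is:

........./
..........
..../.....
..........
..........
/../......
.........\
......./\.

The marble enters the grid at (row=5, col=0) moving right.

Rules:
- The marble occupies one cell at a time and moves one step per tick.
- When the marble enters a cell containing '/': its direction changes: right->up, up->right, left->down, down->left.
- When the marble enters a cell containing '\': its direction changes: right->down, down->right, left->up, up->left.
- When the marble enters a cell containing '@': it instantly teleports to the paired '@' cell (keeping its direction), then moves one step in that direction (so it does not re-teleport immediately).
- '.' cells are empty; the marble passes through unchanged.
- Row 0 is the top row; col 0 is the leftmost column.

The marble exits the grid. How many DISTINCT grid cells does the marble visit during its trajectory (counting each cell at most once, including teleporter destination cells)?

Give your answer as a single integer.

Answer: 6

Derivation:
Step 1: enter (5,0), '/' deflects right->up, move up to (4,0)
Step 2: enter (4,0), '.' pass, move up to (3,0)
Step 3: enter (3,0), '.' pass, move up to (2,0)
Step 4: enter (2,0), '.' pass, move up to (1,0)
Step 5: enter (1,0), '.' pass, move up to (0,0)
Step 6: enter (0,0), '.' pass, move up to (-1,0)
Step 7: at (-1,0) — EXIT via top edge, pos 0
Distinct cells visited: 6 (path length 6)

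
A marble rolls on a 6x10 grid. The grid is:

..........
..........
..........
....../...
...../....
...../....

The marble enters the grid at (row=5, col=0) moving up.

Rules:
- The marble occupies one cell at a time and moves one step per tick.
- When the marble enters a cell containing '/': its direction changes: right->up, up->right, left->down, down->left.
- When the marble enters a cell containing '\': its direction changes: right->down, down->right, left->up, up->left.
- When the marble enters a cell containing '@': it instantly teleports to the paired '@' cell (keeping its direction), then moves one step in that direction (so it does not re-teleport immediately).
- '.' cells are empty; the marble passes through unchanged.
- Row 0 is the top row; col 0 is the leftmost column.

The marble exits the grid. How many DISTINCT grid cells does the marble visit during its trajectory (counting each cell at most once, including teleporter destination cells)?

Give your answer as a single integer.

Step 1: enter (5,0), '.' pass, move up to (4,0)
Step 2: enter (4,0), '.' pass, move up to (3,0)
Step 3: enter (3,0), '.' pass, move up to (2,0)
Step 4: enter (2,0), '.' pass, move up to (1,0)
Step 5: enter (1,0), '.' pass, move up to (0,0)
Step 6: enter (0,0), '.' pass, move up to (-1,0)
Step 7: at (-1,0) — EXIT via top edge, pos 0
Distinct cells visited: 6 (path length 6)

Answer: 6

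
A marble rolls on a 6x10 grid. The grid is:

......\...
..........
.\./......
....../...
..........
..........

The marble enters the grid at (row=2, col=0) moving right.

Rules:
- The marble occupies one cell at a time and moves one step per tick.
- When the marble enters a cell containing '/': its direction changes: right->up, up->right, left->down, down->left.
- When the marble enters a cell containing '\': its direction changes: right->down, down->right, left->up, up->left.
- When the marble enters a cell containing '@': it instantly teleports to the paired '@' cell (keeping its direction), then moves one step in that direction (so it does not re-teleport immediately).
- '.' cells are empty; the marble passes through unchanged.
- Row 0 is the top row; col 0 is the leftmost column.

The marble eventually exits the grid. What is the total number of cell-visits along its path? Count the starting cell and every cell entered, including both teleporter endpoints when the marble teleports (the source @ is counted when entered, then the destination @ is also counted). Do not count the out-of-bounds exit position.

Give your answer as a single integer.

Answer: 5

Derivation:
Step 1: enter (2,0), '.' pass, move right to (2,1)
Step 2: enter (2,1), '\' deflects right->down, move down to (3,1)
Step 3: enter (3,1), '.' pass, move down to (4,1)
Step 4: enter (4,1), '.' pass, move down to (5,1)
Step 5: enter (5,1), '.' pass, move down to (6,1)
Step 6: at (6,1) — EXIT via bottom edge, pos 1
Path length (cell visits): 5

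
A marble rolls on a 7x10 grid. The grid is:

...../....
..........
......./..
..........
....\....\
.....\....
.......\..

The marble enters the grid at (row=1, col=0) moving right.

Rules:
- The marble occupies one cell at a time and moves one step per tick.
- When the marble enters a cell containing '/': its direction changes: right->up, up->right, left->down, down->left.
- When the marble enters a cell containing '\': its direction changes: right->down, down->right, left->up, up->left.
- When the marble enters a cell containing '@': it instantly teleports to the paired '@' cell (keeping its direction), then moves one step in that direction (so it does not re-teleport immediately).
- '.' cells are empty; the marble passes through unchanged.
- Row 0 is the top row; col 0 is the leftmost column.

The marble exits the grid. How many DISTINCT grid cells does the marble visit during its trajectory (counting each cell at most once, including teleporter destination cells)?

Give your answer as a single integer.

Step 1: enter (1,0), '.' pass, move right to (1,1)
Step 2: enter (1,1), '.' pass, move right to (1,2)
Step 3: enter (1,2), '.' pass, move right to (1,3)
Step 4: enter (1,3), '.' pass, move right to (1,4)
Step 5: enter (1,4), '.' pass, move right to (1,5)
Step 6: enter (1,5), '.' pass, move right to (1,6)
Step 7: enter (1,6), '.' pass, move right to (1,7)
Step 8: enter (1,7), '.' pass, move right to (1,8)
Step 9: enter (1,8), '.' pass, move right to (1,9)
Step 10: enter (1,9), '.' pass, move right to (1,10)
Step 11: at (1,10) — EXIT via right edge, pos 1
Distinct cells visited: 10 (path length 10)

Answer: 10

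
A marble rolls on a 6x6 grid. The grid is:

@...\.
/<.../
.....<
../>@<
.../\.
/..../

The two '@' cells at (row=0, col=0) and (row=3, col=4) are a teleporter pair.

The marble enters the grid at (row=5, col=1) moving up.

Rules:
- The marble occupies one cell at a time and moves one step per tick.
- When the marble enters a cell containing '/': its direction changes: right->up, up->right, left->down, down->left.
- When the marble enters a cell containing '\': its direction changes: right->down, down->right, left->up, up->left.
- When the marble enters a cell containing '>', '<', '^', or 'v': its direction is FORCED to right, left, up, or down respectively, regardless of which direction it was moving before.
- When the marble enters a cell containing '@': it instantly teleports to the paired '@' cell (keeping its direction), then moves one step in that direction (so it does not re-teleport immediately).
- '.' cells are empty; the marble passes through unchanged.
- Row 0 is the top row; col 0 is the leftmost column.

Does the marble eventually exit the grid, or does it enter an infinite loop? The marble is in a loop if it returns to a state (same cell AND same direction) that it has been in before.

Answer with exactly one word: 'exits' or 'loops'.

Answer: exits

Derivation:
Step 1: enter (5,1), '.' pass, move up to (4,1)
Step 2: enter (4,1), '.' pass, move up to (3,1)
Step 3: enter (3,1), '.' pass, move up to (2,1)
Step 4: enter (2,1), '.' pass, move up to (1,1)
Step 5: enter (1,1), '<' forces up->left, move left to (1,0)
Step 6: enter (1,0), '/' deflects left->down, move down to (2,0)
Step 7: enter (2,0), '.' pass, move down to (3,0)
Step 8: enter (3,0), '.' pass, move down to (4,0)
Step 9: enter (4,0), '.' pass, move down to (5,0)
Step 10: enter (5,0), '/' deflects down->left, move left to (5,-1)
Step 11: at (5,-1) — EXIT via left edge, pos 5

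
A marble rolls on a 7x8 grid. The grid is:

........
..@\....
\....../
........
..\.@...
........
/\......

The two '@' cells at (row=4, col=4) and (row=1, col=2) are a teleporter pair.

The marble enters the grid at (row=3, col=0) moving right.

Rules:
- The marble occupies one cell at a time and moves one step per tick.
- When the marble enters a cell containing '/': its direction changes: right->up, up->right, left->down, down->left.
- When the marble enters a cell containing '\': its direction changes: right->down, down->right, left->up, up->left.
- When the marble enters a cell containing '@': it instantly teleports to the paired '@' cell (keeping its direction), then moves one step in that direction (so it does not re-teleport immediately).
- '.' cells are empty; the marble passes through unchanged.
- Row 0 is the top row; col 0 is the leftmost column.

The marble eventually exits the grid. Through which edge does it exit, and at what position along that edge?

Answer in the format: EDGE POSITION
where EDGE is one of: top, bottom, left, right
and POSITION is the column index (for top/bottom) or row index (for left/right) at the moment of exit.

Answer: right 3

Derivation:
Step 1: enter (3,0), '.' pass, move right to (3,1)
Step 2: enter (3,1), '.' pass, move right to (3,2)
Step 3: enter (3,2), '.' pass, move right to (3,3)
Step 4: enter (3,3), '.' pass, move right to (3,4)
Step 5: enter (3,4), '.' pass, move right to (3,5)
Step 6: enter (3,5), '.' pass, move right to (3,6)
Step 7: enter (3,6), '.' pass, move right to (3,7)
Step 8: enter (3,7), '.' pass, move right to (3,8)
Step 9: at (3,8) — EXIT via right edge, pos 3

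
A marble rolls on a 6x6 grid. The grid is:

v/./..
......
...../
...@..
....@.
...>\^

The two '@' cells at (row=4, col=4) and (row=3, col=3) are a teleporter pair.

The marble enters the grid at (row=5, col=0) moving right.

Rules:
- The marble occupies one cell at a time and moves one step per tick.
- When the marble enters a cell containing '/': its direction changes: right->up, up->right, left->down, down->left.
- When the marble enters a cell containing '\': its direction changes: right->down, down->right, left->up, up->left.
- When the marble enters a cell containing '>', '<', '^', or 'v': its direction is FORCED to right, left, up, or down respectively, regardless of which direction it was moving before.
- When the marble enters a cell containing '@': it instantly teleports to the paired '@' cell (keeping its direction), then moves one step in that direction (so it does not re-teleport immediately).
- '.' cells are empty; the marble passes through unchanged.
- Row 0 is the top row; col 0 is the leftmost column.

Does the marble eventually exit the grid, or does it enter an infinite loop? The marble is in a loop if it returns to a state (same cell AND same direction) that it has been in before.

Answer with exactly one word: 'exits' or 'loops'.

Step 1: enter (5,0), '.' pass, move right to (5,1)
Step 2: enter (5,1), '.' pass, move right to (5,2)
Step 3: enter (5,2), '.' pass, move right to (5,3)
Step 4: enter (5,3), '>' forces right->right, move right to (5,4)
Step 5: enter (5,4), '\' deflects right->down, move down to (6,4)
Step 6: at (6,4) — EXIT via bottom edge, pos 4

Answer: exits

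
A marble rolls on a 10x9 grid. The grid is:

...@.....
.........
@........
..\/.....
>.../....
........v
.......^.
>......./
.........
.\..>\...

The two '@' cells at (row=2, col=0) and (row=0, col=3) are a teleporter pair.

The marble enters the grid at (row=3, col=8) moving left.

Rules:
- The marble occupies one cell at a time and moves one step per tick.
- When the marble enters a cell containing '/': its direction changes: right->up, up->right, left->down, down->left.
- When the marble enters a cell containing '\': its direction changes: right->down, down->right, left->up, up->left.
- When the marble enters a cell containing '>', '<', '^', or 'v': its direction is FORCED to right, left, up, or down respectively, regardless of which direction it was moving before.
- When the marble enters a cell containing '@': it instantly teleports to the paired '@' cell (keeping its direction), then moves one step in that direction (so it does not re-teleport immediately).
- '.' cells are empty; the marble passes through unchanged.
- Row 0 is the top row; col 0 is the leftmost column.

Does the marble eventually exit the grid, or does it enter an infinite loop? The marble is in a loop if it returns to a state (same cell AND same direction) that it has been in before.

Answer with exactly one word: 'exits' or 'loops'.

Step 1: enter (3,8), '.' pass, move left to (3,7)
Step 2: enter (3,7), '.' pass, move left to (3,6)
Step 3: enter (3,6), '.' pass, move left to (3,5)
Step 4: enter (3,5), '.' pass, move left to (3,4)
Step 5: enter (3,4), '.' pass, move left to (3,3)
Step 6: enter (3,3), '/' deflects left->down, move down to (4,3)
Step 7: enter (4,3), '.' pass, move down to (5,3)
Step 8: enter (5,3), '.' pass, move down to (6,3)
Step 9: enter (6,3), '.' pass, move down to (7,3)
Step 10: enter (7,3), '.' pass, move down to (8,3)
Step 11: enter (8,3), '.' pass, move down to (9,3)
Step 12: enter (9,3), '.' pass, move down to (10,3)
Step 13: at (10,3) — EXIT via bottom edge, pos 3

Answer: exits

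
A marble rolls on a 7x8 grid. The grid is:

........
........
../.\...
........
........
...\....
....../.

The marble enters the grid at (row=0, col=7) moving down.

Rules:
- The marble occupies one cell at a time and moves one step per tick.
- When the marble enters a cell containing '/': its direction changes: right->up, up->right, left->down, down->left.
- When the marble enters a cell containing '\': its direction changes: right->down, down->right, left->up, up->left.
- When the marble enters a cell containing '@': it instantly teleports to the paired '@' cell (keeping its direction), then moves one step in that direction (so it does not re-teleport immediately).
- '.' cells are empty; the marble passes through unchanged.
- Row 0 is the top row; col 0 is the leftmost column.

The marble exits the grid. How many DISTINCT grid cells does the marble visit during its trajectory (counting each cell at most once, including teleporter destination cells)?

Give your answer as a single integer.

Step 1: enter (0,7), '.' pass, move down to (1,7)
Step 2: enter (1,7), '.' pass, move down to (2,7)
Step 3: enter (2,7), '.' pass, move down to (3,7)
Step 4: enter (3,7), '.' pass, move down to (4,7)
Step 5: enter (4,7), '.' pass, move down to (5,7)
Step 6: enter (5,7), '.' pass, move down to (6,7)
Step 7: enter (6,7), '.' pass, move down to (7,7)
Step 8: at (7,7) — EXIT via bottom edge, pos 7
Distinct cells visited: 7 (path length 7)

Answer: 7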